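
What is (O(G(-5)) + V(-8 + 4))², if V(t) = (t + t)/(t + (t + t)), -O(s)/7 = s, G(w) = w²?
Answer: 273529/9 ≈ 30392.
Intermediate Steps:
O(s) = -7*s
V(t) = ⅔ (V(t) = (2*t)/(t + 2*t) = (2*t)/((3*t)) = (2*t)*(1/(3*t)) = ⅔)
(O(G(-5)) + V(-8 + 4))² = (-7*(-5)² + ⅔)² = (-7*25 + ⅔)² = (-175 + ⅔)² = (-523/3)² = 273529/9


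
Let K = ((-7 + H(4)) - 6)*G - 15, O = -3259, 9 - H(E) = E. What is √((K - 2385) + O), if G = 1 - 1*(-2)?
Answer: I*√5683 ≈ 75.386*I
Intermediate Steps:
H(E) = 9 - E
G = 3 (G = 1 + 2 = 3)
K = -39 (K = ((-7 + (9 - 1*4)) - 6)*3 - 15 = ((-7 + (9 - 4)) - 6)*3 - 15 = ((-7 + 5) - 6)*3 - 15 = (-2 - 6)*3 - 15 = -8*3 - 15 = -24 - 15 = -39)
√((K - 2385) + O) = √((-39 - 2385) - 3259) = √(-2424 - 3259) = √(-5683) = I*√5683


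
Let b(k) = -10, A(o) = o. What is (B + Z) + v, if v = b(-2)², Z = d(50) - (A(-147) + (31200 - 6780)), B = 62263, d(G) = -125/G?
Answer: 76175/2 ≈ 38088.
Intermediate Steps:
Z = -48551/2 (Z = -125/50 - (-147 + (31200 - 6780)) = -125*1/50 - (-147 + 24420) = -5/2 - 1*24273 = -5/2 - 24273 = -48551/2 ≈ -24276.)
v = 100 (v = (-10)² = 100)
(B + Z) + v = (62263 - 48551/2) + 100 = 75975/2 + 100 = 76175/2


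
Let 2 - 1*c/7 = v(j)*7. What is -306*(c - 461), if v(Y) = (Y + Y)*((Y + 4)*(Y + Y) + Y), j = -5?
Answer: -612918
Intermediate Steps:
v(Y) = 2*Y*(Y + 2*Y*(4 + Y)) (v(Y) = (2*Y)*((4 + Y)*(2*Y) + Y) = (2*Y)*(2*Y*(4 + Y) + Y) = (2*Y)*(Y + 2*Y*(4 + Y)) = 2*Y*(Y + 2*Y*(4 + Y)))
c = 2464 (c = 14 - 7*(-5)²*(18 + 4*(-5))*7 = 14 - 7*25*(18 - 20)*7 = 14 - 7*25*(-2)*7 = 14 - (-350)*7 = 14 - 7*(-350) = 14 + 2450 = 2464)
-306*(c - 461) = -306*(2464 - 461) = -306*2003 = -612918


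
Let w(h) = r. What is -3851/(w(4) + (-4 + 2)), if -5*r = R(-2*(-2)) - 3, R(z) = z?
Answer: 19255/11 ≈ 1750.5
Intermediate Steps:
r = -1/5 (r = -(-2*(-2) - 3)/5 = -(4 - 3)/5 = -1/5*1 = -1/5 ≈ -0.20000)
w(h) = -1/5
-3851/(w(4) + (-4 + 2)) = -3851/(-1/5 + (-4 + 2)) = -3851/(-1/5 - 2) = -3851/(-11/5) = -5/11*(-3851) = 19255/11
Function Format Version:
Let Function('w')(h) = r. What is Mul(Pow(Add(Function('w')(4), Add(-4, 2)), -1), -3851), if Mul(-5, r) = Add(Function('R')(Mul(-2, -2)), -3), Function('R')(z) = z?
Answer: Rational(19255, 11) ≈ 1750.5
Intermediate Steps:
r = Rational(-1, 5) (r = Mul(Rational(-1, 5), Add(Mul(-2, -2), -3)) = Mul(Rational(-1, 5), Add(4, -3)) = Mul(Rational(-1, 5), 1) = Rational(-1, 5) ≈ -0.20000)
Function('w')(h) = Rational(-1, 5)
Mul(Pow(Add(Function('w')(4), Add(-4, 2)), -1), -3851) = Mul(Pow(Add(Rational(-1, 5), Add(-4, 2)), -1), -3851) = Mul(Pow(Add(Rational(-1, 5), -2), -1), -3851) = Mul(Pow(Rational(-11, 5), -1), -3851) = Mul(Rational(-5, 11), -3851) = Rational(19255, 11)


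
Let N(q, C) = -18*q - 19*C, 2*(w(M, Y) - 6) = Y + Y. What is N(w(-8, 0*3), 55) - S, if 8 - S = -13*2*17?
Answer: -1603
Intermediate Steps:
w(M, Y) = 6 + Y (w(M, Y) = 6 + (Y + Y)/2 = 6 + (2*Y)/2 = 6 + Y)
N(q, C) = -19*C - 18*q
S = 450 (S = 8 - (-13*2)*17 = 8 - (-26)*17 = 8 - 1*(-442) = 8 + 442 = 450)
N(w(-8, 0*3), 55) - S = (-19*55 - 18*(6 + 0*3)) - 1*450 = (-1045 - 18*(6 + 0)) - 450 = (-1045 - 18*6) - 450 = (-1045 - 108) - 450 = -1153 - 450 = -1603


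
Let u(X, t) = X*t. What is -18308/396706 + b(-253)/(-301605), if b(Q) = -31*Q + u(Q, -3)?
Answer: -4467124676/59824256565 ≈ -0.074671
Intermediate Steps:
b(Q) = -34*Q (b(Q) = -31*Q + Q*(-3) = -31*Q - 3*Q = -34*Q)
-18308/396706 + b(-253)/(-301605) = -18308/396706 - 34*(-253)/(-301605) = -18308*1/396706 + 8602*(-1/301605) = -9154/198353 - 8602/301605 = -4467124676/59824256565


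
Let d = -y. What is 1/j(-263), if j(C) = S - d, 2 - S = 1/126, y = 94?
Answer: 126/12095 ≈ 0.010418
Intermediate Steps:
d = -94 (d = -1*94 = -94)
S = 251/126 (S = 2 - 1/126 = 251/126 ≈ 1.9921)
j(C) = 12095/126 (j(C) = 251/126 - 1*(-94) = 251/126 + 94 = 12095/126)
1/j(-263) = 1/(12095/126) = 126/12095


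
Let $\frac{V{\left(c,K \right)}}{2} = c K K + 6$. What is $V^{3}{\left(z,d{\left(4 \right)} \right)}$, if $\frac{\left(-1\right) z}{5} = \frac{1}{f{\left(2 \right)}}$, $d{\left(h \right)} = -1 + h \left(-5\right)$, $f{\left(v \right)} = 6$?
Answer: $-377933067$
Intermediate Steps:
$d{\left(h \right)} = -1 - 5 h$
$z = - \frac{5}{6} \approx -0.83333$
$V{\left(c,K \right)} = 12 + 2 c K^{2}$ ($V{\left(c,K \right)} = 2 \left(c K K + 6\right) = 2 \left(K c K + 6\right) = 2 \left(c K^{2} + 6\right) = 2 \left(6 + c K^{2}\right) = 12 + 2 c K^{2}$)
$V^{3}{\left(z,d{\left(4 \right)} \right)} = \left(12 + 2 \left(- \frac{5}{6}\right) \left(-1 - 20\right)^{2}\right)^{3} = \left(12 + 2 \left(- \frac{5}{6}\right) \left(-21\right)^{2}\right)^{3} = \left(12 + 2 \left(- \frac{5}{6}\right) 441\right)^{3} = \left(12 - 735\right)^{3} = \left(-723\right)^{3} = -377933067$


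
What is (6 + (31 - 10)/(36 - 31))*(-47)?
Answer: -2397/5 ≈ -479.40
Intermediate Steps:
(6 + (31 - 10)/(36 - 31))*(-47) = (6 + 21/5)*(-47) = (51/5)*(-47) = -2397/5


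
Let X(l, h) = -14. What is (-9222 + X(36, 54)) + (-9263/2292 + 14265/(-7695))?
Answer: -1207398163/130644 ≈ -9241.9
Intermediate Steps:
(-9222 + X(36, 54)) + (-9263/2292 + 14265/(-7695)) = (-9222 - 14) + (-9263/2292 + 14265/(-7695)) = -9236 + (-9263*1/2292 + 14265*(-1/7695)) = -9236 + (-9263/2292 - 317/171) = -9236 - 770179/130644 = -1207398163/130644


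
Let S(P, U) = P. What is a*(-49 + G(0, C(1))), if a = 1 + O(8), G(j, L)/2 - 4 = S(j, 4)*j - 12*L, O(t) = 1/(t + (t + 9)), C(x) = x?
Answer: -338/5 ≈ -67.600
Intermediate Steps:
O(t) = 1/(9 + 2*t) (O(t) = 1/(t + (9 + t)) = 1/(9 + 2*t))
G(j, L) = 8 - 24*L + 2*j² (G(j, L) = 8 + 2*(j*j - 12*L) = 8 + 2*(j² - 12*L) = 8 + (-24*L + 2*j²) = 8 - 24*L + 2*j²)
a = 26/25 (a = 1 + 1/(9 + 2*8) = 1 + 1/(9 + 16) = 1 + 1/25 = 26/25 ≈ 1.0400)
a*(-49 + G(0, C(1))) = 26*(-49 + (8 - 24*1 + 2*0²))/25 = 26*(-49 + (8 - 24 + 2*0))/25 = 26*(-49 + (8 - 24 + 0))/25 = 26*(-49 - 16)/25 = (26/25)*(-65) = -338/5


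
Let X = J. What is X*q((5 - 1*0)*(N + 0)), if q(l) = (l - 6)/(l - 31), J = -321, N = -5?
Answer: -9951/56 ≈ -177.70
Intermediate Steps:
X = -321
q(l) = (-6 + l)/(-31 + l)
X*q((5 - 1*0)*(N + 0)) = -321*(-6 + (5 - 1*0)*(-5 + 0))/(-31 + (5 - 1*0)*(-5 + 0)) = -321*(-6 + (5 + 0)*(-5))/(-31 + (5 + 0)*(-5)) = -321*(-6 + 5*(-5))/(-31 + 5*(-5)) = -321*(-6 - 25)/(-31 - 25) = -321*(-31)/(-56) = -(-321)*(-31)/56 = -321*31/56 = -9951/56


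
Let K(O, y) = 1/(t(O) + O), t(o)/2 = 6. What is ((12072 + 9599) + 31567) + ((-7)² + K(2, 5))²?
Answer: 10906617/196 ≈ 55646.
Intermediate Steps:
t(o) = 12 (t(o) = 2*6 = 12)
K(O, y) = 1/(12 + O)
((12072 + 9599) + 31567) + ((-7)² + K(2, 5))² = ((12072 + 9599) + 31567) + ((-7)² + 1/(12 + 2))² = (21671 + 31567) + (49 + 1/14)² = 53238 + (49 + 1/14)² = 53238 + (687/14)² = 53238 + 471969/196 = 10906617/196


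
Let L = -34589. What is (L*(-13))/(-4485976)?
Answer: -449657/4485976 ≈ -0.10024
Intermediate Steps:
(L*(-13))/(-4485976) = -34589*(-13)/(-4485976) = 449657*(-1/4485976) = -449657/4485976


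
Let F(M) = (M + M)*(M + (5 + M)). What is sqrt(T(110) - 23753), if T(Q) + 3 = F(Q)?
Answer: 4*sqrt(1609) ≈ 160.45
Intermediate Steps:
F(M) = 2*M*(5 + 2*M) (F(M) = (2*M)*(5 + 2*M) = 2*M*(5 + 2*M))
T(Q) = -3 + 2*Q*(5 + 2*Q)
sqrt(T(110) - 23753) = sqrt((-3 + 2*110*(5 + 2*110)) - 23753) = sqrt((-3 + 2*110*(5 + 220)) - 23753) = sqrt((-3 + 2*110*225) - 23753) = sqrt((-3 + 49500) - 23753) = sqrt(49497 - 23753) = sqrt(25744) = 4*sqrt(1609)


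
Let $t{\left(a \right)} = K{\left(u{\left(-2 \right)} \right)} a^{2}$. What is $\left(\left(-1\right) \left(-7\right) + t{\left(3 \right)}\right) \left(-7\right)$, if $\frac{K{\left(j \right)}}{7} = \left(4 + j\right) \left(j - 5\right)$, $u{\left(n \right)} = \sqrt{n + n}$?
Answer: $10535 + 882 i \approx 10535.0 + 882.0 i$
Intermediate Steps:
$u{\left(n \right)} = \sqrt{2} \sqrt{n}$ ($u{\left(n \right)} = \sqrt{2 n} = \sqrt{2} \sqrt{n}$)
$K{\left(j \right)} = 7 \left(-5 + j\right) \left(4 + j\right)$ ($K{\left(j \right)} = 7 \left(4 + j\right) \left(j - 5\right) = 7 \left(4 + j\right) \left(-5 + j\right) = 7 \left(-5 + j\right) \left(4 + j\right)$)
$t{\left(a \right)} = a^{2} \left(-168 - 14 i\right)$ ($t{\left(a \right)} = \left(-140 - 7 \sqrt{2} \sqrt{-2} + 7 \left(\sqrt{2} \sqrt{-2}\right)^{2}\right) a^{2} = \left(-140 - 7 \sqrt{2} i \sqrt{2} + 7 \left(\sqrt{2} i \sqrt{2}\right)^{2}\right) a^{2} = \left(-140 - 7 \cdot 2 i + 7 \left(2 i\right)^{2}\right) a^{2} = \left(-140 - 14 i + 7 \left(-4\right)\right) a^{2} = \left(-140 - 14 i - 28\right) a^{2} = \left(-168 - 14 i\right) a^{2} = a^{2} \left(-168 - 14 i\right)$)
$\left(\left(-1\right) \left(-7\right) + t{\left(3 \right)}\right) \left(-7\right) = \left(\left(-1\right) \left(-7\right) + 14 \cdot 3^{2} \left(-12 - i\right)\right) \left(-7\right) = \left(7 + 14 \cdot 9 \left(-12 - i\right)\right) \left(-7\right) = \left(7 - \left(1512 + 126 i\right)\right) \left(-7\right) = \left(-1505 - 126 i\right) \left(-7\right) = 10535 + 882 i$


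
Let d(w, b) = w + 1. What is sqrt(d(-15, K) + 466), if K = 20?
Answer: 2*sqrt(113) ≈ 21.260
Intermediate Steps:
d(w, b) = 1 + w
sqrt(d(-15, K) + 466) = sqrt((1 - 15) + 466) = sqrt(-14 + 466) = sqrt(452) = 2*sqrt(113)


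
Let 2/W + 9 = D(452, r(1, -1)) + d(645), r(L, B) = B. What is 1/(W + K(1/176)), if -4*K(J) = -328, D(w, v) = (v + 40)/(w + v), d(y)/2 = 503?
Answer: 224843/18437577 ≈ 0.012195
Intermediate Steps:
d(y) = 1006 (d(y) = 2*503 = 1006)
D(w, v) = (40 + v)/(v + w)
K(J) = 82 (K(J) = -¼*(-328) = 82)
W = 451/224843 (W = 2/(-9 + ((40 - 1)/(-1 + 452) + 1006)) = 2/(-9 + (39/451 + 1006)) = 2/(-9 + 453745/451) = 2/(449686/451) = 2*(451/449686) = 451/224843 ≈ 0.0020058)
1/(W + K(1/176)) = 1/(451/224843 + 82) = 1/(18437577/224843) = 224843/18437577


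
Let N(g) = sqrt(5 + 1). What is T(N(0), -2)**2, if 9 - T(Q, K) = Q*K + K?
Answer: 145 + 44*sqrt(6) ≈ 252.78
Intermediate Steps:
N(g) = sqrt(6)
T(Q, K) = 9 - K - K*Q (T(Q, K) = 9 - (Q*K + K) = 9 - (K*Q + K) = 9 - (K + K*Q) = 9 + (-K - K*Q) = 9 - K - K*Q)
T(N(0), -2)**2 = (9 - 1*(-2) - 1*(-2)*sqrt(6))**2 = (9 + 2 + 2*sqrt(6))**2 = (11 + 2*sqrt(6))**2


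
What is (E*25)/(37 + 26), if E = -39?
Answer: -325/21 ≈ -15.476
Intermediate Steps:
(E*25)/(37 + 26) = (-39*25)/(37 + 26) = -975/63 = -975*1/63 = -325/21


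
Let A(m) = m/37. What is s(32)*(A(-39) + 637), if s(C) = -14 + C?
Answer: 423540/37 ≈ 11447.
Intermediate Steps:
A(m) = m/37 (A(m) = m*(1/37) = m/37)
s(32)*(A(-39) + 637) = (-14 + 32)*((1/37)*(-39) + 637) = 18*(-39/37 + 637) = 18*(23530/37) = 423540/37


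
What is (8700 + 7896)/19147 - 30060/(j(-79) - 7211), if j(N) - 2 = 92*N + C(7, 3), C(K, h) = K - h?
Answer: 19896408/6758891 ≈ 2.9437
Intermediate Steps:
j(N) = 6 + 92*N (j(N) = 2 + (92*N + (7 - 1*3)) = 2 + (92*N + (7 - 3)) = 2 + (92*N + 4) = 2 + (4 + 92*N) = 6 + 92*N)
(8700 + 7896)/19147 - 30060/(j(-79) - 7211) = (8700 + 7896)/19147 - 30060/((6 + 92*(-79)) - 7211) = 16596*(1/19147) - 30060/((6 - 7268) - 7211) = 16596/19147 - 30060/(-7262 - 7211) = 16596/19147 - 30060/(-14473) = 16596/19147 - 30060*(-1/14473) = 16596/19147 + 30060/14473 = 19896408/6758891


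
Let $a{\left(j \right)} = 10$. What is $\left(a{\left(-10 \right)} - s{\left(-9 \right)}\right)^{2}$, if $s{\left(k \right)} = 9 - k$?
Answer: $64$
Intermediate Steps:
$\left(a{\left(-10 \right)} - s{\left(-9 \right)}\right)^{2} = \left(10 - \left(9 - -9\right)\right)^{2} = \left(10 - \left(9 + 9\right)\right)^{2} = \left(10 - 18\right)^{2} = \left(-8\right)^{2} = 64$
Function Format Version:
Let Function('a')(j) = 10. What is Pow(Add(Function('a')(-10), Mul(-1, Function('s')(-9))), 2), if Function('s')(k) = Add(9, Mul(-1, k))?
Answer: 64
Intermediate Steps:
Pow(Add(Function('a')(-10), Mul(-1, Function('s')(-9))), 2) = Pow(Add(10, Mul(-1, Add(9, Mul(-1, -9)))), 2) = Pow(Add(10, Mul(-1, Add(9, 9))), 2) = Pow(Add(10, Mul(-1, 18)), 2) = Pow(Add(10, -18), 2) = Pow(-8, 2) = 64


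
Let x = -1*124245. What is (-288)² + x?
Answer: -41301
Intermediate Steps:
x = -124245
(-288)² + x = (-288)² - 124245 = 82944 - 124245 = -41301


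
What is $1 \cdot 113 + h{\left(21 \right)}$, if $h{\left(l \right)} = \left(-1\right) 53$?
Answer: $60$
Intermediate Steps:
$h{\left(l \right)} = -53$
$1 \cdot 113 + h{\left(21 \right)} = 1 \cdot 113 - 53 = 113 - 53 = 60$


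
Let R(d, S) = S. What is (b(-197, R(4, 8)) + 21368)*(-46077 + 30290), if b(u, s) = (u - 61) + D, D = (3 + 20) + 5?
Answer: -333705606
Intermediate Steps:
D = 28 (D = 23 + 5 = 28)
b(u, s) = -33 + u (b(u, s) = (u - 61) + 28 = (-61 + u) + 28 = -33 + u)
(b(-197, R(4, 8)) + 21368)*(-46077 + 30290) = ((-33 - 197) + 21368)*(-46077 + 30290) = (-230 + 21368)*(-15787) = 21138*(-15787) = -333705606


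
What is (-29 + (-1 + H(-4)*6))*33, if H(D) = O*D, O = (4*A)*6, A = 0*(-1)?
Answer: -990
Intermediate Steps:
A = 0
O = 0 (O = (4*0)*6 = 0*6 = 0)
H(D) = 0 (H(D) = 0*D = 0)
(-29 + (-1 + H(-4)*6))*33 = (-29 + (-1 + 0*6))*33 = (-29 + (-1 + 0))*33 = (-29 - 1)*33 = -30*33 = -990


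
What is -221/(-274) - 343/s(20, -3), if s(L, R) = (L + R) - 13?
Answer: -46549/548 ≈ -84.943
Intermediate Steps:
s(L, R) = -13 + L + R
-221/(-274) - 343/s(20, -3) = -221/(-274) - 343/(-13 + 20 - 3) = -221*(-1/274) - 343/4 = 221/274 - 343*1/4 = 221/274 - 343/4 = -46549/548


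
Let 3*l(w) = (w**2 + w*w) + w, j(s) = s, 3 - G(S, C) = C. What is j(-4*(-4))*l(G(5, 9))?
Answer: 352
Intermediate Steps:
G(S, C) = 3 - C
l(w) = w/3 + 2*w**2/3 (l(w) = ((w**2 + w*w) + w)/3 = ((w**2 + w**2) + w)/3 = (2*w**2 + w)/3 = (w + 2*w**2)/3 = w/3 + 2*w**2/3)
j(-4*(-4))*l(G(5, 9)) = (-4*(-4))*((3 - 1*9)*(1 + 2*(3 - 1*9))/3) = 16*((3 - 9)*(1 + 2*(3 - 9))/3) = 16*((1/3)*(-6)*(1 + 2*(-6))) = 16*((1/3)*(-6)*(1 - 12)) = 16*((1/3)*(-6)*(-11)) = 16*22 = 352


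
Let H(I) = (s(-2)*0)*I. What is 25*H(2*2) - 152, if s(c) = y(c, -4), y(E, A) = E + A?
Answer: -152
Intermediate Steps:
y(E, A) = A + E
s(c) = -4 + c
H(I) = 0 (H(I) = ((-4 - 2)*0)*I = (-6*0)*I = 0*I = 0)
25*H(2*2) - 152 = 25*0 - 152 = 0 - 152 = -152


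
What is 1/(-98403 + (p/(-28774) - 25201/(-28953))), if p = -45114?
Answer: -416546811/40988440183225 ≈ -1.0163e-5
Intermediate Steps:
1/(-98403 + (p/(-28774) - 25201/(-28953))) = 1/(-98403 + (-45114/(-28774) - 25201/(-28953))) = 1/(-98403 + (-45114*(-1/28774) - 25201*(-1/28953))) = 1/(-98403 + (22557/14387 + 25201/28953)) = 1/(-98403 + 1015659608/416546811) = 1/(-40988440183225/416546811) = -416546811/40988440183225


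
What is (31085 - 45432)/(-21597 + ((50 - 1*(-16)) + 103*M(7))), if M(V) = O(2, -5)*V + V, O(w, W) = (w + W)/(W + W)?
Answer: 143470/205937 ≈ 0.69667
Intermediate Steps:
O(w, W) = (W + w)/(2*W) (O(w, W) = (W + w)/((2*W)) = (W + w)*(1/(2*W)) = (W + w)/(2*W))
M(V) = 13*V/10 (M(V) = ((1/2)*(-5 + 2)/(-5))*V + V = ((1/2)*(-1/5)*(-3))*V + V = 3*V/10 + V = 13*V/10)
(31085 - 45432)/(-21597 + ((50 - 1*(-16)) + 103*M(7))) = (31085 - 45432)/(-21597 + ((50 - 1*(-16)) + 103*((13/10)*7))) = -14347/(-21597 + ((50 + 16) + 103*(91/10))) = -14347/(-21597 + (66 + 9373/10)) = -14347/(-21597 + 10033/10) = -14347/(-205937/10) = -14347*(-10/205937) = 143470/205937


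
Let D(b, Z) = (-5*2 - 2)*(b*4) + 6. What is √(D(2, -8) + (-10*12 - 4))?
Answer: I*√214 ≈ 14.629*I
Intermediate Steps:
D(b, Z) = 6 - 48*b (D(b, Z) = (-10 - 2)*(4*b) + 6 = -48*b + 6 = 6 - 48*b)
√(D(2, -8) + (-10*12 - 4)) = √((6 - 48*2) + (-10*12 - 4)) = √((6 - 96) + (-120 - 4)) = √(-90 - 124) = √(-214) = I*√214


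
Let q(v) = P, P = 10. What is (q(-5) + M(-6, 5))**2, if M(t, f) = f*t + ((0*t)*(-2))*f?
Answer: 400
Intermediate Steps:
M(t, f) = f*t (M(t, f) = f*t + (0*(-2))*f = f*t + 0*f = f*t + 0 = f*t)
q(v) = 10
(q(-5) + M(-6, 5))**2 = (10 + 5*(-6))**2 = (10 - 30)**2 = (-20)**2 = 400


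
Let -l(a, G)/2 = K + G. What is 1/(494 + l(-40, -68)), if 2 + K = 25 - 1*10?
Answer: 1/604 ≈ 0.0016556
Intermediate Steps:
K = 13 (K = -2 + (25 - 1*10) = -2 + (25 - 10) = -2 + 15 = 13)
l(a, G) = -26 - 2*G (l(a, G) = -2*(13 + G) = -26 - 2*G)
1/(494 + l(-40, -68)) = 1/(494 + (-26 - 2*(-68))) = 1/(494 + (-26 + 136)) = 1/(494 + 110) = 1/604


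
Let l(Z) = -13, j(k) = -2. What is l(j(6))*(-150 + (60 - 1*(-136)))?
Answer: -598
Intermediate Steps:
l(j(6))*(-150 + (60 - 1*(-136))) = -13*(-150 + (60 - 1*(-136))) = -13*(-150 + (60 + 136)) = -13*(-150 + 196) = -13*46 = -598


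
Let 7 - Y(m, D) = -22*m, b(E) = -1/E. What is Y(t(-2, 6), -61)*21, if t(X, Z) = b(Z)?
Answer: 70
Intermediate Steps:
t(X, Z) = -1/Z
Y(m, D) = 7 + 22*m (Y(m, D) = 7 - (-22)*m = 7 + 22*m)
Y(t(-2, 6), -61)*21 = (7 + 22*(-1/6))*21 = (7 + 22*(-1*⅙))*21 = (7 + 22*(-⅙))*21 = (7 - 11/3)*21 = (10/3)*21 = 70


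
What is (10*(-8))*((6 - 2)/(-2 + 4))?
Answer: -160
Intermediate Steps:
(10*(-8))*((6 - 2)/(-2 + 4)) = -320/2 = -80*2 = -160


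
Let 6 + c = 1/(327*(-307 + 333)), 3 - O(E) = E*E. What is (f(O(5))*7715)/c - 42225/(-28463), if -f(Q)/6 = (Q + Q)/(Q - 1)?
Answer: 492930034187685/33394300139 ≈ 14761.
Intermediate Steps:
O(E) = 3 - E² (O(E) = 3 - E*E = 3 - E²)
f(Q) = -12*Q/(-1 + Q) (f(Q) = -6*(Q + Q)/(Q - 1) = -6*2*Q/(-1 + Q) = -12*Q/(-1 + Q))
c = -51011/8502 (c = -6 + 1/(327*(-307 + 333)) = -6 + 1/(327*26) = -6 + 1/8502 = -51011/8502 ≈ -5.9999)
(f(O(5))*7715)/c - 42225/(-28463) = (-12*(3 - 1*5²)/(-1 + (3 - 1*5²))*7715)/(-51011/8502) - 42225/(-28463) = (-12*(3 - 1*25)/(-1 + (3 - 1*25))*7715)*(-8502/51011) - 42225*(-1/28463) = (-12*(3 - 25)/(-1 + (3 - 25))*7715)*(-8502/51011) + 42225/28463 = (-12*(-22)/(-1 - 22)*7715)*(-8502/51011) + 42225/28463 = (-12*(-22)/(-23)*7715)*(-8502/51011) + 42225/28463 = (-12*(-22)*(-1/23)*7715)*(-8502/51011) + 42225/28463 = -264/23*7715*(-8502/51011) + 42225/28463 = -2036760/23*(-8502/51011) + 42225/28463 = 17316533520/1173253 + 42225/28463 = 492930034187685/33394300139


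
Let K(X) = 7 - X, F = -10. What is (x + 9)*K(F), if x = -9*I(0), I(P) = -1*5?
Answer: 918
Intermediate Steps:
I(P) = -5
x = 45 (x = -9*(-5) = 45)
(x + 9)*K(F) = (45 + 9)*(7 - 1*(-10)) = 54*(7 + 10) = 54*17 = 918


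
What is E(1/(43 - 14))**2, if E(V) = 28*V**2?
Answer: 784/707281 ≈ 0.0011085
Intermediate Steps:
E(1/(43 - 14))**2 = (28*(1/(43 - 14))**2)**2 = (28*(1/29)**2)**2 = (28*(1/841))**2 = (28/841)**2 = 784/707281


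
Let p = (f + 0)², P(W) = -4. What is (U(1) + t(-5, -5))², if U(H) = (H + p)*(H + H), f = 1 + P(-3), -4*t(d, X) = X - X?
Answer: 400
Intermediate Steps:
t(d, X) = 0 (t(d, X) = -(X - X)/4 = -¼*0 = 0)
f = -3 (f = 1 - 4 = -3)
p = 9 (p = (-3 + 0)² = (-3)² = 9)
U(H) = 2*H*(9 + H) (U(H) = (H + 9)*(H + H) = (9 + H)*(2*H) = 2*H*(9 + H))
(U(1) + t(-5, -5))² = (2*1*(9 + 1) + 0)² = (2*1*10 + 0)² = (20 + 0)² = 20² = 400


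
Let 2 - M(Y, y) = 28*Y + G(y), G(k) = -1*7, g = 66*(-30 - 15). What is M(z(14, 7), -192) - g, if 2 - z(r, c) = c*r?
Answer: 5667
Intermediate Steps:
g = -2970 (g = 66*(-45) = -2970)
G(k) = -7
z(r, c) = 2 - c*r
M(Y, y) = 9 - 28*Y (M(Y, y) = 2 - (28*Y - 7) = 2 - (-7 + 28*Y) = 2 + (7 - 28*Y) = 9 - 28*Y)
M(z(14, 7), -192) - g = (9 - 28*(2 - 1*7*14)) - 1*(-2970) = (9 - 28*(2 - 98)) + 2970 = (9 - 28*(-96)) + 2970 = (9 + 2688) + 2970 = 2697 + 2970 = 5667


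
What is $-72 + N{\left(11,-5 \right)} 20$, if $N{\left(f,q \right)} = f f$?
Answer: $2348$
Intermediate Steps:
$N{\left(f,q \right)} = f^{2}$
$-72 + N{\left(11,-5 \right)} 20 = -72 + 11^{2} \cdot 20 = -72 + 121 \cdot 20 = -72 + 2420 = 2348$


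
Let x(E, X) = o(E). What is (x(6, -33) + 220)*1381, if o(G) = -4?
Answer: 298296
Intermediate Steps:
x(E, X) = -4
(x(6, -33) + 220)*1381 = (-4 + 220)*1381 = 216*1381 = 298296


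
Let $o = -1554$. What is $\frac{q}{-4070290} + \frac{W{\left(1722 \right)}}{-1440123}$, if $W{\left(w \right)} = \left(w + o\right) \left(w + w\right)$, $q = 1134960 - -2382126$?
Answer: $- \frac{1236678945543}{976953040945} \approx -1.2659$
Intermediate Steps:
$q = 3517086$ ($q = 1134960 + 2382126 = 3517086$)
$W{\left(w \right)} = 2 w \left(-1554 + w\right)$ ($W{\left(w \right)} = \left(w - 1554\right) \left(w + w\right) = \left(-1554 + w\right) 2 w = 2 w \left(-1554 + w\right)$)
$\frac{q}{-4070290} + \frac{W{\left(1722 \right)}}{-1440123} = \frac{3517086}{-4070290} + \frac{2 \cdot 1722 \left(-1554 + 1722\right)}{-1440123} = 3517086 \left(- \frac{1}{4070290}\right) + 2 \cdot 1722 \cdot 168 \left(- \frac{1}{1440123}\right) = - \frac{1758543}{2035145} + 578592 \left(- \frac{1}{1440123}\right) = - \frac{1758543}{2035145} - \frac{192864}{480041} = - \frac{1236678945543}{976953040945}$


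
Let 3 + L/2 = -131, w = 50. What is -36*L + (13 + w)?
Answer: 9711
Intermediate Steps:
L = -268 (L = -6 + 2*(-131) = -6 - 262 = -268)
-36*L + (13 + w) = -36*(-268) + (13 + 50) = 9648 + 63 = 9711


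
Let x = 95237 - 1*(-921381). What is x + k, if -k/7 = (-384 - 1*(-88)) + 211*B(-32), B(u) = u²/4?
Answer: 640578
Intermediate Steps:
B(u) = u²/4 (B(u) = u²*(¼) = u²/4)
k = -376040 (k = -7*((-384 - 1*(-88)) + 211*((¼)*(-32)²)) = -7*((-384 + 88) + 211*((¼)*1024)) = -7*(-296 + 211*256) = -7*(-296 + 54016) = -7*53720 = -376040)
x = 1016618 (x = 95237 + 921381 = 1016618)
x + k = 1016618 - 376040 = 640578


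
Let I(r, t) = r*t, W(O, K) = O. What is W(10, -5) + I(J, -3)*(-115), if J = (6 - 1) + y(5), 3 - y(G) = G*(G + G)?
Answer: -14480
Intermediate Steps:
y(G) = 3 - 2*G² (y(G) = 3 - G*(G + G) = 3 - G*2*G = 3 - 2*G²)
J = -42 (J = (6 - 1) + (3 - 2*5²) = 5 + (3 - 2*25) = 5 + (3 - 50) = 5 - 47 = -42)
W(10, -5) + I(J, -3)*(-115) = 10 - 42*(-3)*(-115) = 10 + 126*(-115) = 10 - 14490 = -14480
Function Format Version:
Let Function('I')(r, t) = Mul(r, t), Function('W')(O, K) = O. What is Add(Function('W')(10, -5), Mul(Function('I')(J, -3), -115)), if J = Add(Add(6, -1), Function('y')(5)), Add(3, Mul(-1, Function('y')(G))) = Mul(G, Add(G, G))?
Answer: -14480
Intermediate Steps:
Function('y')(G) = Add(3, Mul(-2, Pow(G, 2))) (Function('y')(G) = Add(3, Mul(-1, Mul(G, Add(G, G)))) = Add(3, Mul(-1, Mul(G, Mul(2, G)))) = Add(3, Mul(-1, Mul(2, Pow(G, 2)))) = Add(3, Mul(-2, Pow(G, 2))))
J = -42 (J = Add(Add(6, -1), Add(3, Mul(-2, Pow(5, 2)))) = Add(5, Add(3, Mul(-2, 25))) = Add(5, Add(3, -50)) = Add(5, -47) = -42)
Add(Function('W')(10, -5), Mul(Function('I')(J, -3), -115)) = Add(10, Mul(Mul(-42, -3), -115)) = Add(10, Mul(126, -115)) = Add(10, -14490) = -14480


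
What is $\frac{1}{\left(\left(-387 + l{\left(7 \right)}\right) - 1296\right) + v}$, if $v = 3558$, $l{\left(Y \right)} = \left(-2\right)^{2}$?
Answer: $\frac{1}{1879} \approx 0.0005322$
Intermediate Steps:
$l{\left(Y \right)} = 4$
$\frac{1}{\left(\left(-387 + l{\left(7 \right)}\right) - 1296\right) + v} = \frac{1}{\left(\left(-387 + 4\right) - 1296\right) + 3558} = \frac{1}{\left(-383 - 1296\right) + 3558} = \frac{1}{-1679 + 3558} = \frac{1}{1879}$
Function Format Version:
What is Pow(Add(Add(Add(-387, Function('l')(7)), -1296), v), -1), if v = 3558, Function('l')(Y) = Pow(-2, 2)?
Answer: Rational(1, 1879) ≈ 0.00053220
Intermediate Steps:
Function('l')(Y) = 4
Pow(Add(Add(Add(-387, Function('l')(7)), -1296), v), -1) = Pow(Add(Add(Add(-387, 4), -1296), 3558), -1) = Pow(Add(Add(-383, -1296), 3558), -1) = Pow(Add(-1679, 3558), -1) = Pow(1879, -1) = Rational(1, 1879)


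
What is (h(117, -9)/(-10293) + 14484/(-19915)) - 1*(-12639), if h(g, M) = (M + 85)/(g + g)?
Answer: 303106930474711/23983256115 ≈ 12638.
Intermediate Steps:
h(g, M) = (85 + M)/(2*g) (h(g, M) = (85 + M)/((2*g)) = (85 + M)*(1/(2*g)) = (85 + M)/(2*g))
(h(117, -9)/(-10293) + 14484/(-19915)) - 1*(-12639) = (((½)*(85 - 9)/117)/(-10293) + 14484/(-19915)) - 1*(-12639) = (((½)*(1/117)*76)*(-1/10293) + 14484*(-1/19915)) + 12639 = ((38/117)*(-1/10293) - 14484/19915) + 12639 = (-38/1204281 - 14484/19915) + 12639 = -17443562774/23983256115 + 12639 = 303106930474711/23983256115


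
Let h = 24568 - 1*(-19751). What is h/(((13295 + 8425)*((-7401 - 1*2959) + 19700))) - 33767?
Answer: -2283378552427/67621600 ≈ -33767.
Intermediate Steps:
h = 44319 (h = 24568 + 19751 = 44319)
h/(((13295 + 8425)*((-7401 - 1*2959) + 19700))) - 33767 = 44319/(((13295 + 8425)*((-7401 - 1*2959) + 19700))) - 33767 = 44319/((21720*((-7401 - 2959) + 19700))) - 33767 = 44319/((21720*(-10360 + 19700))) - 33767 = 44319/((21720*9340)) - 33767 = 44319/202864800 - 33767 = 44319*(1/202864800) - 33767 = 14773/67621600 - 33767 = -2283378552427/67621600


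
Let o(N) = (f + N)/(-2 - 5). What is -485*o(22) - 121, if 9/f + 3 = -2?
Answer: 8950/7 ≈ 1278.6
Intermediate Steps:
f = -9/5 (f = 9/(-3 - 2) = 9/(-5) = 9*(-1/5) = -9/5 ≈ -1.8000)
o(N) = 9/35 - N/7 (o(N) = (-9/5 + N)/(-2 - 5) = (-9/5 + N)/(-7) = (-9/5 + N)*(-1/7) = 9/35 - N/7)
-485*o(22) - 121 = -485*(9/35 - 1/7*22) - 121 = -485*(9/35 - 22/7) - 121 = -485*(-101/35) - 121 = 9797/7 - 121 = 8950/7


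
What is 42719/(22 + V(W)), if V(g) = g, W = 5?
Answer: 42719/27 ≈ 1582.2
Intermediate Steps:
42719/(22 + V(W)) = 42719/(22 + 5) = 42719/27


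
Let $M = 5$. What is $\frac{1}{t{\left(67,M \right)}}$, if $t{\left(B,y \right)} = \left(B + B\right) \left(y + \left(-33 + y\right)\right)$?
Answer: $- \frac{1}{3082} \approx -0.00032446$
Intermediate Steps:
$t{\left(B,y \right)} = 2 B \left(-33 + 2 y\right)$
$\frac{1}{t{\left(67,M \right)}} = \frac{1}{2 \cdot 67 \left(-33 + 2 \cdot 5\right)} = \frac{1}{2 \cdot 67 \left(-33 + 10\right)} = \frac{1}{2 \cdot 67 \left(-23\right)} = \frac{1}{-3082} = - \frac{1}{3082}$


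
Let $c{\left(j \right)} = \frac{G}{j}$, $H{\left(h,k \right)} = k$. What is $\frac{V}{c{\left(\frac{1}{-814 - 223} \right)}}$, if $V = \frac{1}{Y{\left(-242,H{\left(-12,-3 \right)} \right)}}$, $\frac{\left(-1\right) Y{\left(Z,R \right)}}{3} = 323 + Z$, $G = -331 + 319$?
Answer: $- \frac{1}{3023892} \approx -3.307 \cdot 10^{-7}$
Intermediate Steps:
$G = -12$
$Y{\left(Z,R \right)} = -969 - 3 Z$ ($Y{\left(Z,R \right)} = - 3 \left(323 + Z\right) = -969 - 3 Z$)
$V = - \frac{1}{243}$ ($V = \frac{1}{-969 - -726} = \frac{1}{-969 + 726} = \frac{1}{-243} = - \frac{1}{243} \approx -0.0041152$)
$c{\left(j \right)} = - \frac{12}{j}$
$\frac{V}{c{\left(\frac{1}{-814 - 223} \right)}} = - \frac{1}{243 \left(- \frac{12}{\frac{1}{-814 - 223}}\right)} = - \frac{1}{243 \left(- \frac{12}{\frac{1}{-1037}}\right)} = - \frac{1}{243 \left(- \frac{12}{- \frac{1}{1037}}\right)} = - \frac{1}{243 \left(\left(-12\right) \left(-1037\right)\right)} = - \frac{1}{243 \cdot 12444} = \left(- \frac{1}{243}\right) \frac{1}{12444} = - \frac{1}{3023892}$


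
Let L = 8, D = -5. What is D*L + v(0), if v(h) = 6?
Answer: -34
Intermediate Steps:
D*L + v(0) = -5*8 + 6 = -40 + 6 = -34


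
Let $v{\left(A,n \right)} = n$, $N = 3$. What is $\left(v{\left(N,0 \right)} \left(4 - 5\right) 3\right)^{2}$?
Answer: $0$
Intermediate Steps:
$\left(v{\left(N,0 \right)} \left(4 - 5\right) 3\right)^{2} = \left(0 \left(4 - 5\right) 3\right)^{2} = \left(0 \left(\left(-1\right) 3\right)\right)^{2} = \left(0 \left(-3\right)\right)^{2} = 0^{2} = 0$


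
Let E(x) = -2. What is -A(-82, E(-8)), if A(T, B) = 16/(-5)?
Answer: 16/5 ≈ 3.2000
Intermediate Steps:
A(T, B) = -16/5 (A(T, B) = 16*(-⅕) = -16/5)
-A(-82, E(-8)) = -1*(-16/5) = 16/5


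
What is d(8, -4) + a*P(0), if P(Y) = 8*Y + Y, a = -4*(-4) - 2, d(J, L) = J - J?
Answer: 0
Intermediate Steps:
d(J, L) = 0
a = 14 (a = 16 - 2 = 14)
P(Y) = 9*Y
d(8, -4) + a*P(0) = 0 + 14*(9*0) = 0 + 14*0 = 0 + 0 = 0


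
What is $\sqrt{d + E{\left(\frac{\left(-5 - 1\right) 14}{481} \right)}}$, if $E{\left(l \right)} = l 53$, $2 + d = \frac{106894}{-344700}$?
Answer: $\frac{i \sqrt{353270043440522}}{5526690} \approx 3.4009 i$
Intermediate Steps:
$d = - \frac{398147}{172350}$ ($d = -2 + \frac{106894}{-344700} = -2 + 106894 \left(- \frac{1}{344700}\right) = -2 - \frac{53447}{172350} = - \frac{398147}{172350} \approx -2.3101$)
$E{\left(l \right)} = 53 l$
$\sqrt{d + E{\left(\frac{\left(-5 - 1\right) 14}{481} \right)}} = \sqrt{- \frac{398147}{172350} + 53 \frac{\left(-5 - 1\right) 14}{481}} = \sqrt{- \frac{398147}{172350} + 53 \left(-6\right) 14 \cdot \frac{1}{481}} = \sqrt{- \frac{398147}{172350} + 53 \left(\left(-84\right) \frac{1}{481}\right)} = \sqrt{- \frac{398147}{172350} + 53 \left(- \frac{84}{481}\right)} = \sqrt{- \frac{398147}{172350} - \frac{4452}{481}} = \sqrt{- \frac{958810907}{82900350}} = \frac{i \sqrt{353270043440522}}{5526690}$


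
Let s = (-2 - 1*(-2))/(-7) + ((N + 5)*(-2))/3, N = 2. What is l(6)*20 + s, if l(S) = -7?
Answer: -434/3 ≈ -144.67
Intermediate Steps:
s = -14/3 (s = (-2 - 1*(-2))/(-7) + ((2 + 5)*(-2))/3 = (-2 + 2)*(-1/7) + (7*(-2))*(1/3) = 0*(-1/7) - 14*1/3 = 0 - 14/3 = -14/3 ≈ -4.6667)
l(6)*20 + s = -7*20 - 14/3 = -140 - 14/3 = -434/3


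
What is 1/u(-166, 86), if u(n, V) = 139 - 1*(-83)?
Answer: 1/222 ≈ 0.0045045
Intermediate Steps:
u(n, V) = 222 (u(n, V) = 139 + 83 = 222)
1/u(-166, 86) = 1/222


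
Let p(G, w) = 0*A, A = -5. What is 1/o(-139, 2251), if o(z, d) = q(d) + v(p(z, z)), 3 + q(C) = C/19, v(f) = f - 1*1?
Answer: 19/2175 ≈ 0.0087356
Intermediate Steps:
p(G, w) = 0 (p(G, w) = 0*(-5) = 0)
v(f) = -1 + f (v(f) = f - 1 = -1 + f)
q(C) = -3 + C/19
o(z, d) = -4 + d/19 (o(z, d) = (-3 + d/19) + (-1 + 0) = (-3 + d/19) - 1 = -4 + d/19)
1/o(-139, 2251) = 1/(-4 + (1/19)*2251) = 1/(-4 + 2251/19) = 1/(2175/19) = 19/2175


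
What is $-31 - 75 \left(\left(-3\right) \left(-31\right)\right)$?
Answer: $-7006$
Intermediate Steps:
$-31 - 75 \left(\left(-3\right) \left(-31\right)\right) = -31 - 6975 = -7006$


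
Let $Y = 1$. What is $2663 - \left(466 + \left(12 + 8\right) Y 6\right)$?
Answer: $2077$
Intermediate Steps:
$2663 - \left(466 + \left(12 + 8\right) Y 6\right) = 2663 - \left(466 + \left(12 + 8\right) 1 \cdot 6\right) = 2663 - \left(466 + 20 \cdot 6\right) = 2663 - 586 = 2077$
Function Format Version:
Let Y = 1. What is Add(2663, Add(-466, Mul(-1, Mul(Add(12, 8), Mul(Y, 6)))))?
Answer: 2077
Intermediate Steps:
Add(2663, Add(-466, Mul(-1, Mul(Add(12, 8), Mul(Y, 6))))) = Add(2663, Add(-466, Mul(-1, Mul(Add(12, 8), Mul(1, 6))))) = Add(2663, Add(-466, Mul(-1, Mul(20, 6)))) = Add(2663, Add(-466, Mul(-1, 120))) = Add(2663, Add(-466, -120)) = Add(2663, -586) = 2077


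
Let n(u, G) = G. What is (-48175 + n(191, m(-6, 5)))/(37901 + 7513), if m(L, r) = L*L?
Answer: -48139/45414 ≈ -1.0600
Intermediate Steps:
m(L, r) = L**2
(-48175 + n(191, m(-6, 5)))/(37901 + 7513) = (-48175 + (-6)**2)/(37901 + 7513) = (-48175 + 36)/45414 = -48139*1/45414 = -48139/45414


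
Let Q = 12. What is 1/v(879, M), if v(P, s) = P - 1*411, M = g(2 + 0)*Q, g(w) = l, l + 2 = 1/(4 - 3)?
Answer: 1/468 ≈ 0.0021368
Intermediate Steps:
l = -1 (l = -2 + 1/(4 - 3) = -2 + 1/1 = -2 + 1 = -1)
g(w) = -1
M = -12 (M = -1*12 = -12)
v(P, s) = -411 + P (v(P, s) = P - 411 = -411 + P)
1/v(879, M) = 1/(-411 + 879) = 1/468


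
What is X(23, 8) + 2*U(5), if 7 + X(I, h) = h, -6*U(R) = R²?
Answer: -22/3 ≈ -7.3333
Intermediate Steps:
U(R) = -R²/6
X(I, h) = -7 + h
X(23, 8) + 2*U(5) = (-7 + 8) + 2*(-⅙*5²) = 1 + 2*(-⅙*25) = 1 + 2*(-25/6) = 1 - 25/3 = -22/3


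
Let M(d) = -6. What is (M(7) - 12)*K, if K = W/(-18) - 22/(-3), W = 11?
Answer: -121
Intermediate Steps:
K = 121/18 (K = 11/(-18) - 22/(-3) = 11*(-1/18) - 22*(-⅓) = -11/18 + 22/3 = 121/18 ≈ 6.7222)
(M(7) - 12)*K = (-6 - 12)*(121/18) = -18*121/18 = -121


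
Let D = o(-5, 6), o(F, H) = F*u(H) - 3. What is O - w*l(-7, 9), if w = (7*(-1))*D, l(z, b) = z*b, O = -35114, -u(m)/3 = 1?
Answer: -40406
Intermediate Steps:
u(m) = -3 (u(m) = -3*1 = -3)
l(z, b) = b*z
o(F, H) = -3 - 3*F (o(F, H) = F*(-3) - 3 = -3*F - 3 = -3 - 3*F)
D = 12 (D = -3 - 3*(-5) = -3 + 15 = 12)
w = -84 (w = (7*(-1))*12 = -7*12 = -84)
O - w*l(-7, 9) = -35114 - (-84)*9*(-7) = -35114 - (-84)*(-63) = -35114 - 1*5292 = -35114 - 5292 = -40406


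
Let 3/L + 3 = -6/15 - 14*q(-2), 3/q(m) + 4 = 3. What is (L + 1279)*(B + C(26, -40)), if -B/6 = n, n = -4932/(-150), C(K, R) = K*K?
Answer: 2954444416/4825 ≈ 6.1232e+5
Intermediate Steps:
C(K, R) = K**2
n = 822/25 (n = -4932*(-1/150) = 822/25 ≈ 32.880)
B = -4932/25 (B = -6*822/25 = -4932/25 ≈ -197.28)
q(m) = -3 (q(m) = 3/(-4 + 3) = 3/(-1) = 3*(-1) = -3)
L = 15/193 (L = 3/(-3 + (-6/15 - 14*(-3))) = 3/(-3 + (-6*1/15 + 42)) = 3/(-3 + (-2/5 + 42)) = 3/(-3 + 208/5) = 3/(193/5) = 3*(5/193) = 15/193 ≈ 0.077720)
(L + 1279)*(B + C(26, -40)) = (15/193 + 1279)*(-4932/25 + 26**2) = 246862*(-4932/25 + 676)/193 = (246862/193)*(11968/25) = 2954444416/4825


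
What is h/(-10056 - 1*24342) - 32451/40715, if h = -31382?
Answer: 6210332/53865945 ≈ 0.11529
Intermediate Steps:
h/(-10056 - 1*24342) - 32451/40715 = -31382/(-10056 - 1*24342) - 32451/40715 = -31382/(-10056 - 24342) - 32451*1/40715 = -31382/(-34398) - 32451/40715 = -31382*(-1/34398) - 32451/40715 = 1207/1323 - 32451/40715 = 6210332/53865945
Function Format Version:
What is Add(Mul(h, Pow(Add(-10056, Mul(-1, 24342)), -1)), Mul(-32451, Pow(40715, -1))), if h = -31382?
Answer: Rational(6210332, 53865945) ≈ 0.11529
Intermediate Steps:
Add(Mul(h, Pow(Add(-10056, Mul(-1, 24342)), -1)), Mul(-32451, Pow(40715, -1))) = Add(Mul(-31382, Pow(Add(-10056, Mul(-1, 24342)), -1)), Mul(-32451, Pow(40715, -1))) = Add(Mul(-31382, Pow(Add(-10056, -24342), -1)), Mul(-32451, Rational(1, 40715))) = Add(Mul(-31382, Pow(-34398, -1)), Rational(-32451, 40715)) = Add(Mul(-31382, Rational(-1, 34398)), Rational(-32451, 40715)) = Add(Rational(1207, 1323), Rational(-32451, 40715)) = Rational(6210332, 53865945)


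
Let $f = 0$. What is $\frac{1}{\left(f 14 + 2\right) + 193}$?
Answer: $\frac{1}{195} \approx 0.0051282$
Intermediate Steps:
$\frac{1}{\left(f 14 + 2\right) + 193} = \frac{1}{\left(0 \cdot 14 + 2\right) + 193} = \frac{1}{\left(0 + 2\right) + 193} = \frac{1}{2 + 193} = \frac{1}{195}$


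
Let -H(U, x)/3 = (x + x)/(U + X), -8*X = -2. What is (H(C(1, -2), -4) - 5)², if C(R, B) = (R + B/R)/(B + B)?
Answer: 1849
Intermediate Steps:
X = ¼ (X = -⅛*(-2) = ¼ ≈ 0.25000)
C(R, B) = (R + B/R)/(2*B) (C(R, B) = (R + B/R)/((2*B)) = (R + B/R)*(1/(2*B)) = (R + B/R)/(2*B))
H(U, x) = -6*x/(¼ + U) (H(U, x) = -3*(x + x)/(U + ¼) = -3*2*x/(¼ + U) = -6*x/(¼ + U))
(H(C(1, -2), -4) - 5)² = (-24*(-4)/(1 + 4*((½)*(-2 + 1²)/(-2*1))) - 5)² = (-24*(-4)/(1 + 4*((½)*(-½)*1*(-2 + 1))) - 5)² = (-24*(-4)/(1 + 4*((½)*(-½)*1*(-1))) - 5)² = (-24*(-4)/(1 + 4*(¼)) - 5)² = (-24*(-4)/(1 + 1) - 5)² = (-24*(-4)/2 - 5)² = (-24*(-4)*½ - 5)² = (48 - 5)² = 43² = 1849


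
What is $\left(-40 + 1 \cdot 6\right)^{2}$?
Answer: $1156$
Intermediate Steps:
$\left(-40 + 1 \cdot 6\right)^{2} = \left(-40 + 6\right)^{2} = \left(-34\right)^{2} = 1156$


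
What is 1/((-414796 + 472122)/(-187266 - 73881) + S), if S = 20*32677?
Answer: 261147/170669953054 ≈ 1.5301e-6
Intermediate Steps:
S = 653540
1/((-414796 + 472122)/(-187266 - 73881) + S) = 1/((-414796 + 472122)/(-187266 - 73881) + 653540) = 1/(57326/(-261147) + 653540) = 1/(57326*(-1/261147) + 653540) = 1/(-57326/261147 + 653540) = 1/(170669953054/261147) = 261147/170669953054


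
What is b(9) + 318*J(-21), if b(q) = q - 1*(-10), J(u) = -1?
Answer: -299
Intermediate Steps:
b(q) = 10 + q (b(q) = q + 10 = 10 + q)
b(9) + 318*J(-21) = (10 + 9) + 318*(-1) = 19 - 318 = -299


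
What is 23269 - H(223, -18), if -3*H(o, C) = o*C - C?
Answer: 21937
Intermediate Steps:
H(o, C) = C/3 - C*o/3 (H(o, C) = -(o*C - C)/3 = -(C*o - C)/3 = -(-C + C*o)/3 = C/3 - C*o/3)
23269 - H(223, -18) = 23269 - (-18)*(1 - 1*223)/3 = 23269 - (-18)*(1 - 223)/3 = 23269 - (-18)*(-222)/3 = 23269 - 1*1332 = 23269 - 1332 = 21937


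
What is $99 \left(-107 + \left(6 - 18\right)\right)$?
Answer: $-11781$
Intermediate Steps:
$99 \left(-107 + \left(6 - 18\right)\right) = 99 \left(-107 - 12\right) = 99 \left(-119\right) = -11781$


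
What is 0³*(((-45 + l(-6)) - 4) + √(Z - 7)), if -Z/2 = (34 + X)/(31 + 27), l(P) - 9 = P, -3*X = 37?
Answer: 0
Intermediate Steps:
X = -37/3 (X = -⅓*37 = -37/3 ≈ -12.333)
l(P) = 9 + P
Z = -65/87 (Z = -2*(34 - 37/3)/(31 + 27) = -130/(3*58) = -2*65/174 = -65/87 ≈ -0.74713)
0³*(((-45 + l(-6)) - 4) + √(Z - 7)) = 0³*(((-45 + (9 - 6)) - 4) + √(-65/87 - 7)) = 0*(((-45 + 3) - 4) + √(-674/87)) = 0*((-42 - 4) + I*√58638/87) = 0*(-46 + I*√58638/87) = 0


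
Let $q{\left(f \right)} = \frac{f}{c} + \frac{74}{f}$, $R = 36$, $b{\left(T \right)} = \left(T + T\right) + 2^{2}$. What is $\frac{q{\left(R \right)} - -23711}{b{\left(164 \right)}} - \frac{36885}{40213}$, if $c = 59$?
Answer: $\frac{999715632629}{14178460392} \approx 70.51$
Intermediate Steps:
$b{\left(T \right)} = 4 + 2 T$ ($b{\left(T \right)} = 2 T + 4 = 4 + 2 T$)
$q{\left(f \right)} = \frac{74}{f} + \frac{f}{59}$ ($q{\left(f \right)} = \frac{f}{59} + \frac{74}{f} = \frac{74}{f} + \frac{f}{59}$)
$\frac{q{\left(R \right)} - -23711}{b{\left(164 \right)}} - \frac{36885}{40213} = \frac{\left(\frac{74}{36} + \frac{1}{59} \cdot 36\right) - -23711}{4 + 2 \cdot 164} - \frac{36885}{40213} = \frac{\left(74 \cdot \frac{1}{36} + \frac{36}{59}\right) + 23711}{4 + 328} - \frac{36885}{40213} = \frac{\left(\frac{37}{18} + \frac{36}{59}\right) + 23711}{332} - \frac{36885}{40213} = \left(\frac{2831}{1062} + 23711\right) \frac{1}{332} - \frac{36885}{40213} = \frac{25183913}{1062} \cdot \frac{1}{332} - \frac{36885}{40213} = \frac{25183913}{352584} - \frac{36885}{40213} = \frac{999715632629}{14178460392}$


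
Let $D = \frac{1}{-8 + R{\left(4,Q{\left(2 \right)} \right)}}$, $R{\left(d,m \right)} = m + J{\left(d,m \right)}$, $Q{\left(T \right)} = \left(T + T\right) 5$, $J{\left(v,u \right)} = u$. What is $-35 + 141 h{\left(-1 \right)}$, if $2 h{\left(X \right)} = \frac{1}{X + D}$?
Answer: $- \frac{3341}{31} \approx -107.77$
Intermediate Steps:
$Q{\left(T \right)} = 10 T$ ($Q{\left(T \right)} = 2 T 5 = 10 T$)
$R{\left(d,m \right)} = 2 m$ ($R{\left(d,m \right)} = m + m = 2 m$)
$D = \frac{1}{32}$ ($D = \frac{1}{-8 + 2 \cdot 10 \cdot 2} = \frac{1}{-8 + 2 \cdot 20} = \frac{1}{-8 + 40} = \frac{1}{32} \approx 0.03125$)
$h{\left(X \right)} = \frac{1}{2 \left(\frac{1}{32} + X\right)}$ ($h{\left(X \right)} = \frac{1}{2 \left(X + \frac{1}{32}\right)} = \frac{1}{2 \left(\frac{1}{32} + X\right)}$)
$-35 + 141 h{\left(-1 \right)} = -35 + 141 \frac{16}{1 + 32 \left(-1\right)} = -35 + 141 \frac{16}{1 - 32} = -35 + 141 \frac{16}{-31} = -35 + 141 \cdot 16 \left(- \frac{1}{31}\right) = -35 + 141 \left(- \frac{16}{31}\right) = -35 - \frac{2256}{31} = - \frac{3341}{31}$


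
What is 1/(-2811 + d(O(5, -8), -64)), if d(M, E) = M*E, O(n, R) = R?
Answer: -1/2299 ≈ -0.00043497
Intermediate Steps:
d(M, E) = E*M
1/(-2811 + d(O(5, -8), -64)) = 1/(-2811 - 64*(-8)) = 1/(-2811 + 512) = 1/(-2299) = -1/2299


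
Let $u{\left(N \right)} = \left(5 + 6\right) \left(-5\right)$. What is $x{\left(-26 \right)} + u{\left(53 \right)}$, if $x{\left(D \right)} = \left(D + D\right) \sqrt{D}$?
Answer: $-55 - 52 i \sqrt{26} \approx -55.0 - 265.15 i$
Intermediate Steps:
$x{\left(D \right)} = 2 D^{\frac{3}{2}}$ ($x{\left(D \right)} = 2 D \sqrt{D} = 2 D^{\frac{3}{2}}$)
$u{\left(N \right)} = -55$ ($u{\left(N \right)} = 11 \left(-5\right) = -55$)
$x{\left(-26 \right)} + u{\left(53 \right)} = 2 \left(-26\right)^{\frac{3}{2}} - 55 = 2 \left(- 26 i \sqrt{26}\right) - 55 = - 52 i \sqrt{26} - 55 = -55 - 52 i \sqrt{26}$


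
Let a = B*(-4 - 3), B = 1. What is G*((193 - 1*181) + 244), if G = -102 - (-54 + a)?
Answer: -10496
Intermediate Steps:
a = -7 (a = 1*(-4 - 3) = 1*(-7) = -7)
G = -41 (G = -102 - (-54 - 7) = -102 - 1*(-61) = -102 + 61 = -41)
G*((193 - 1*181) + 244) = -41*((193 - 1*181) + 244) = -41*((193 - 181) + 244) = -41*(12 + 244) = -41*256 = -10496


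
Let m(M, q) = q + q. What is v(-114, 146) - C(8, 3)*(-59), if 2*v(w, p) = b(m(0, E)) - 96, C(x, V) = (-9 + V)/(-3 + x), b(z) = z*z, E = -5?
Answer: -344/5 ≈ -68.800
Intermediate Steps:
m(M, q) = 2*q
b(z) = z²
C(x, V) = (-9 + V)/(-3 + x)
v(w, p) = 2 (v(w, p) = ((2*(-5))² - 96)/2 = ((-10)² - 96)/2 = (100 - 96)/2 = (½)*4 = 2)
v(-114, 146) - C(8, 3)*(-59) = 2 - (-9 + 3)/(-3 + 8)*(-59) = 2 - -6/5*(-59) = 2 - (⅕)*(-6)*(-59) = 2 - (-6)*(-59)/5 = 2 - 1*354/5 = 2 - 354/5 = -344/5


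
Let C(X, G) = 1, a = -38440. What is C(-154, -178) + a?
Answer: -38439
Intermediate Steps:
C(-154, -178) + a = 1 - 38440 = -38439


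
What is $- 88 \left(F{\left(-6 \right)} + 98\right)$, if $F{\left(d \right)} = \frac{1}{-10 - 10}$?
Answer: $- \frac{43098}{5} \approx -8619.6$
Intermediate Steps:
$F{\left(d \right)} = - \frac{1}{20}$ ($F{\left(d \right)} = \frac{1}{-20} = - \frac{1}{20}$)
$- 88 \left(F{\left(-6 \right)} + 98\right) = - 88 \left(- \frac{1}{20} + 98\right) = \left(-88\right) \frac{1959}{20} = - \frac{43098}{5}$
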